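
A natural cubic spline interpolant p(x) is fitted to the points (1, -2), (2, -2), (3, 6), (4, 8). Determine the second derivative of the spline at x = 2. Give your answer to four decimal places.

Write M_i for p''(x_i). With h_i = 1, 1, 1 and divided differences Δ_i = 0, 8, 2, the continuity of p' gives the tridiagonal system
  1·M_0 + 4·M_1 + 1·M_2 = 6(Δ_1 - Δ_0) = 48
  1·M_1 + 4·M_2 + 1·M_3 = 6(Δ_2 - Δ_1) = -36
Natural end conditions: M_0 = M_3 = 0.
Solving: M_0 = 0, M_1 = 76/5, M_2 = -64/5, M_3 = 0.

15.2000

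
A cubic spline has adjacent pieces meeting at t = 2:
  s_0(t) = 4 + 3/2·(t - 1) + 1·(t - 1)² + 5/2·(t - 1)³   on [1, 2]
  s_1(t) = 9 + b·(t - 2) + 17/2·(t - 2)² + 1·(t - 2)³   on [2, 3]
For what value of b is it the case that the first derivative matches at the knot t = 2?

11

s_0'(t) = 3/2 + 2·(t - 1) + 15/2·(t - 1)², so s_0'(2) = 11. On the right, s_1'(2) = b, so b = 11.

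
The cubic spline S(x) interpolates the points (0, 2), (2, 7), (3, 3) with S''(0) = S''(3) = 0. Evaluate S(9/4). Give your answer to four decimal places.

6.3555

Put M_i = S'' at the i-th knot. Here h = (2, 1) and Δ = (5/2, -4), so the interior equations h_(i-1)·M_(i-1) + 2(h_(i-1)+h_i)·M_i + h_i·M_(i+1) = 6(Δ_i − Δ_(i-1)) read
  2·M_0 + 6·M_1 + 1·M_2 = 6(Δ_1 - Δ_0) = -39
Natural end conditions: M_0 = M_2 = 0.
Hence M_0 = 0, M_1 = -13/2, M_2 = 0.
On [2, 3], S(x) = 7 - 11/6·(x - 2) - 13/4·(x - 2)² + 13/12·(x - 2)³.
With (x - 2) = 1/4: S(9/4) = 1627/256.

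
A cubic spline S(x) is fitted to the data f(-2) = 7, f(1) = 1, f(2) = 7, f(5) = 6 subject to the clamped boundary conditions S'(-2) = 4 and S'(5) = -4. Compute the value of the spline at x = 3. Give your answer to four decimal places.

10.2478

With m_i denoting the second derivative at x_i, h_i = 3, 1, 3, and Δ_i = (y_(i+1) − y_i)/h_i = -2, 6, -1/3:
  3·m_0 + 8·m_1 + 1·m_2 = 6(Δ_1 - Δ_0) = 48
  1·m_1 + 8·m_2 + 3·m_3 = 6(Δ_2 - Δ_1) = -38
Clamped end conditions give two more equations: 2h_0·m_0 + h_0·m_1 = 6(Δ_0 - S'(-2)) = -36 and h_2·m_2 + 2h_2·m_3 = 6(S'(5) - Δ_2) = -22.
Solving: m_0 = -634/55, m_1 = 608/55, m_2 = -322/55, m_3 = -122/165.
On [2, 5], S(x) = 7 + 324/55·(x - 2) - 161/55·(x - 2)² + 422/1485·(x - 2)³.
With (x - 2) = 1: S(3) = 15218/1485.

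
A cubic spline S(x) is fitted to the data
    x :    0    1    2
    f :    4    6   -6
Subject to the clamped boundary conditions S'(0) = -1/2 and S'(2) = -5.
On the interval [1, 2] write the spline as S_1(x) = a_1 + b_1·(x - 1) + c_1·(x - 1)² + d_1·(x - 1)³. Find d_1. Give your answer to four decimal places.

Put m_i = S'' at the i-th knot. Here h = (1, 1) and Δ = (2, -12), so the interior equations h_(i-1)·m_(i-1) + 2(h_(i-1)+h_i)·m_i + h_i·m_(i+1) = 6(Δ_i − Δ_(i-1)) read
  1·m_0 + 4·m_1 + 1·m_2 = 6(Δ_1 - Δ_0) = -84
Clamped end conditions give two more equations: 2h_0·m_0 + h_0·m_1 = 6(Δ_0 - S'(0)) = 15 and h_1·m_1 + 2h_1·m_2 = 6(S'(2) - Δ_1) = 42.
Solving the tridiagonal system: m_0 = 105/4, m_1 = -75/2, m_2 = 159/4.
On [1, 2], with S_1(x) = a_1 + b_1·(x - 1) + c_1·(x - 1)² + d_1·(x - 1)³: c_1 = m_1/2 = -75/4, d_1 = (m_2 - m_1)/(6h_1) = 103/8, b_1 = Δ_1 - h_1(2m_1 + m_2)/6 = -49/8.

12.8750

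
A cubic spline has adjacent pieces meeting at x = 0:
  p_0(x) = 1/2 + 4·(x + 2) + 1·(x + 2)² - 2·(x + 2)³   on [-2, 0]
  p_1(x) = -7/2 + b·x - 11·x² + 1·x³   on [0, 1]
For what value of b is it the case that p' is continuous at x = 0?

p_0'(x) = 4 + 2·(x + 2) - 6·(x + 2)², so p_0'(0) = -16. On the right, p_1'(0) = b, so b = -16.

-16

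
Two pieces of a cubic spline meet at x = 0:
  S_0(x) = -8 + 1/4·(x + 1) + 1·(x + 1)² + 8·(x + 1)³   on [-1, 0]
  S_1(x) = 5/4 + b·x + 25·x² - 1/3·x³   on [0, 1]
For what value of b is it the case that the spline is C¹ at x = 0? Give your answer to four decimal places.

26.2500

S_0'(x) = 1/4 + 2·(x + 1) + 24·(x + 1)², so S_0'(0) = 105/4. On the right, S_1'(0) = b, so b = 105/4.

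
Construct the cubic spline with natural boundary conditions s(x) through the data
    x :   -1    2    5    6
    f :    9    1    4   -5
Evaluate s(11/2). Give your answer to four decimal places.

0.0647

Put M_i = s'' at the i-th knot. Here h = (3, 3, 1) and Δ = (-8/3, 1, -9), so the interior equations h_(i-1)·M_(i-1) + 2(h_(i-1)+h_i)·M_i + h_i·M_(i+1) = 6(Δ_i − Δ_(i-1)) read
  3·M_0 + 12·M_1 + 3·M_2 = 6(Δ_1 - Δ_0) = 22
  3·M_1 + 8·M_2 + 1·M_3 = 6(Δ_2 - Δ_1) = -60
Natural end conditions: M_0 = M_3 = 0.
Forward elimination and back-substitution give M_0 = 0, M_1 = 356/87, M_2 = -262/29, M_3 = 0.
On [5, 6], s(x) = 4 - 521/87·(x - 5) - 131/29·(x - 5)² + 131/87·(x - 5)³.
With (x - 5) = 1/2: s(11/2) = 15/232.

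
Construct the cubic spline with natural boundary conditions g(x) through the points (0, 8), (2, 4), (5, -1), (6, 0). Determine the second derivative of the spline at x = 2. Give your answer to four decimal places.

-0.4507

With m_i denoting the second derivative at x_i, h_i = 2, 3, 1, and Δ_i = (y_(i+1) − y_i)/h_i = -2, -5/3, 1:
  2·m_0 + 10·m_1 + 3·m_2 = 6(Δ_1 - Δ_0) = 2
  3·m_1 + 8·m_2 + 1·m_3 = 6(Δ_2 - Δ_1) = 16
Natural end conditions: m_0 = m_3 = 0.
Solving: m_0 = 0, m_1 = -32/71, m_2 = 154/71, m_3 = 0.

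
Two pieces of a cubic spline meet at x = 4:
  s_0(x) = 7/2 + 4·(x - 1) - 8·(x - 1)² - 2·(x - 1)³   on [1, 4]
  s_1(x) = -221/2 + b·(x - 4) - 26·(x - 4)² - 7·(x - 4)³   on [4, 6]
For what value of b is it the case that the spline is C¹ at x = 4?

s_0'(x) = 4 - 16·(x - 1) - 6·(x - 1)², so s_0'(4) = -98. On the right, s_1'(4) = b, so b = -98.

-98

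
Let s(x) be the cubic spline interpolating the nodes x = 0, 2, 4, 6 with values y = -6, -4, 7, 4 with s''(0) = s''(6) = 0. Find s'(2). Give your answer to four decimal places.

Put m_i = s'' at the i-th knot. Here h = (2, 2, 2) and Δ = (1, 11/2, -3/2), so the interior equations h_(i-1)·m_(i-1) + 2(h_(i-1)+h_i)·m_i + h_i·m_(i+1) = 6(Δ_i − Δ_(i-1)) read
  2·m_0 + 8·m_1 + 2·m_2 = 6(Δ_1 - Δ_0) = 27
  2·m_1 + 8·m_2 + 2·m_3 = 6(Δ_2 - Δ_1) = -42
Natural end conditions: m_0 = m_3 = 0.
Solving the tridiagonal system: m_0 = 0, m_1 = 5, m_2 = -13/2, m_3 = 0.
On [2, 4], s'(x) = b_1 + 2c_1·(x - 2) + 3d_1·(x - 2)² with b_1 = Δ_1 - h_1(2m_1 + m_2)/6 = 13/3, c_1 = m_1/2 = 5/2, d_1 = (m_2 - m_1)/(6h_1) = -23/24. So s'(2) = 13/3.

4.3333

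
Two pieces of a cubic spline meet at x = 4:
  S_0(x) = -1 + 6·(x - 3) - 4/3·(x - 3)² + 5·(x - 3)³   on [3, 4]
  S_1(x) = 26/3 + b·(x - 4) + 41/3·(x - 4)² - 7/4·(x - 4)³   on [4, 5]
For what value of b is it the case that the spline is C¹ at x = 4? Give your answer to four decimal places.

S_0'(x) = 6 - 8/3·(x - 3) + 15·(x - 3)², so S_0'(4) = 55/3. On the right, S_1'(4) = b, so b = 55/3.

18.3333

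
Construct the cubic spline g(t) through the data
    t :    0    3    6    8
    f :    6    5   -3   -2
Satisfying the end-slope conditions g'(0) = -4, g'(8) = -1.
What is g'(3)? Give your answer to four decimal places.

With σ_i denoting the second derivative at x_i, h_i = 3, 3, 2, and Δ_i = (y_(i+1) − y_i)/h_i = -1/3, -8/3, 1/2:
  3·σ_0 + 12·σ_1 + 3·σ_2 = 6(Δ_1 - Δ_0) = -14
  3·σ_1 + 10·σ_2 + 2·σ_3 = 6(Δ_2 - Δ_1) = 19
Clamped end conditions give two more equations: 2h_0·σ_0 + h_0·σ_1 = 6(Δ_0 - g'(0)) = 22 and h_2·σ_2 + 2h_2·σ_3 = 6(g'(8) - Δ_2) = -9.
Hence σ_0 = 205/38, σ_1 = -197/57, σ_2 = 143/38, σ_3 = -157/38.
On [3, 6], g'(t) = b_1 + 2c_1·(t - 3) + 3d_1·(t - 3)² with b_1 = Δ_1 - h_1(2σ_1 + σ_2)/6 = -83/76, c_1 = σ_1/2 = -197/114, d_1 = (σ_2 - σ_1)/(6h_1) = 823/2052. So g'(3) = -83/76.

-1.0921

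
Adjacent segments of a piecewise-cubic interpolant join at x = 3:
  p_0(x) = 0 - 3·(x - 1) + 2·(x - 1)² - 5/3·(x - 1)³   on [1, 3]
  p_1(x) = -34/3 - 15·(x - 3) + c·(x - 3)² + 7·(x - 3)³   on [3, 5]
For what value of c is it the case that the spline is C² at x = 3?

-8

p_0''(x) = 4 - 10·(x - 1), so p_0''(3) = -16. On the right, p_1''(3) = 2c, so c = -8.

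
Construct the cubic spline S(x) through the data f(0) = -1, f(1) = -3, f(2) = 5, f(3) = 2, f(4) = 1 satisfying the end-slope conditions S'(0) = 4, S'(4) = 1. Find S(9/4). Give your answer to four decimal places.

Put σ_i = S'' at the i-th knot. Here h = (1, 1, 1, 1) and Δ = (-2, 8, -3, -1), so the interior equations h_(i-1)·σ_(i-1) + 2(h_(i-1)+h_i)·σ_i + h_i·σ_(i+1) = 6(Δ_i − Δ_(i-1)) read
  1·σ_0 + 4·σ_1 + 1·σ_2 = 6(Δ_1 - Δ_0) = 60
  1·σ_1 + 4·σ_2 + 1·σ_3 = 6(Δ_2 - Δ_1) = -66
  1·σ_2 + 4·σ_3 + 1·σ_4 = 6(Δ_3 - Δ_2) = 12
Clamped end conditions give two more equations: 2h_0·σ_0 + h_0·σ_1 = 6(Δ_0 - S'(0)) = -36 and h_3·σ_3 + 2h_3·σ_4 = 6(S'(4) - Δ_3) = 12.
Solving the tridiagonal system: σ_0 = -921/28, σ_1 = 417/14, σ_2 = -105/4, σ_3 = 129/14, σ_4 = 39/28.
On [2, 3], S(x) = 5 + 59/14·(x - 2) - 105/8·(x - 2)² + 331/56·(x - 2)³.
With (x - 2) = 1/4: S(9/4) = 19087/3584.

5.3256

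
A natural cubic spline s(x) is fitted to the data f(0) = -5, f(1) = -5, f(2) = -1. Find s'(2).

5

With M_i denoting the second derivative at x_i, h_i = 1, 1, and Δ_i = (y_(i+1) − y_i)/h_i = 0, 4:
  1·M_0 + 4·M_1 + 1·M_2 = 6(Δ_1 - Δ_0) = 24
Natural end conditions: M_0 = M_2 = 0.
Solving: M_0 = 0, M_1 = 6, M_2 = 0.
On [1, 2], s'(x) = b_1 + 2c_1·(x - 1) + 3d_1·(x - 1)² with b_1 = Δ_1 - h_1(2M_1 + M_2)/6 = 2, c_1 = M_1/2 = 3, d_1 = (M_2 - M_1)/(6h_1) = -1. So s'(2) = 5.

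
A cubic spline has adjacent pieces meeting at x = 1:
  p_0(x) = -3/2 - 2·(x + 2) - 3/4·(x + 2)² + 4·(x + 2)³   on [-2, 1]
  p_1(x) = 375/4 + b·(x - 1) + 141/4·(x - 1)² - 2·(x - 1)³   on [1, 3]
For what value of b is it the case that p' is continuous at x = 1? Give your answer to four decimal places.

101.5000

p_0'(x) = -2 - 3/2·(x + 2) + 12·(x + 2)², so p_0'(1) = 203/2. On the right, p_1'(1) = b, so b = 203/2.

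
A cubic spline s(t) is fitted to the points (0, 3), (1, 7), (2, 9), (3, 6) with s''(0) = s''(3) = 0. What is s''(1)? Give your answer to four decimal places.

-1.2000

Write M_i for s''(x_i). With h_i = 1, 1, 1 and divided differences Δ_i = 4, 2, -3, the continuity of s' gives the tridiagonal system
  1·M_0 + 4·M_1 + 1·M_2 = 6(Δ_1 - Δ_0) = -12
  1·M_1 + 4·M_2 + 1·M_3 = 6(Δ_2 - Δ_1) = -30
Natural end conditions: M_0 = M_3 = 0.
Hence M_0 = 0, M_1 = -6/5, M_2 = -36/5, M_3 = 0.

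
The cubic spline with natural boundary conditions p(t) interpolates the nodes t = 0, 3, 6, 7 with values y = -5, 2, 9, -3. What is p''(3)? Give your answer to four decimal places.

With M_i denoting the second derivative at x_i, h_i = 3, 3, 1, and Δ_i = (y_(i+1) − y_i)/h_i = 7/3, 7/3, -12:
  3·M_0 + 12·M_1 + 3·M_2 = 6(Δ_1 - Δ_0) = 0
  3·M_1 + 8·M_2 + 1·M_3 = 6(Δ_2 - Δ_1) = -86
Natural end conditions: M_0 = M_3 = 0.
Solving the tridiagonal system: M_0 = 0, M_1 = 86/29, M_2 = -344/29, M_3 = 0.

2.9655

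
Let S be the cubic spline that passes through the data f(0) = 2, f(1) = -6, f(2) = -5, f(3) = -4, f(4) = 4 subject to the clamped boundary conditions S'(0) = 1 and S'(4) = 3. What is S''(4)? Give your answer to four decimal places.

With σ_i denoting the second derivative at x_i, h_i = 1, 1, 1, 1, and Δ_i = (y_(i+1) − y_i)/h_i = -8, 1, 1, 8:
  1·σ_0 + 4·σ_1 + 1·σ_2 = 6(Δ_1 - Δ_0) = 54
  1·σ_1 + 4·σ_2 + 1·σ_3 = 6(Δ_2 - Δ_1) = 0
  1·σ_2 + 4·σ_3 + 1·σ_4 = 6(Δ_3 - Δ_2) = 42
Clamped end conditions give two more equations: 2h_0·σ_0 + h_0·σ_1 = 6(Δ_0 - S'(0)) = -54 and h_3·σ_3 + 2h_3·σ_4 = 6(S'(4) - Δ_3) = -30.
Forward elimination and back-substitution give σ_0 = -563/14, σ_1 = 185/7, σ_2 = -23/2, σ_3 = 137/7, σ_4 = -347/14.

-24.7857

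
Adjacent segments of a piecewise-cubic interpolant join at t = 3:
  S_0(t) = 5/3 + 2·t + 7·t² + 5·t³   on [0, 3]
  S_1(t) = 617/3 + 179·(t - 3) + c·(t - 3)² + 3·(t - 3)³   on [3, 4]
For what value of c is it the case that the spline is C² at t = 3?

52

S_0''(t) = 14 + 30·t, so S_0''(3) = 104. On the right, S_1''(3) = 2c, so c = 52.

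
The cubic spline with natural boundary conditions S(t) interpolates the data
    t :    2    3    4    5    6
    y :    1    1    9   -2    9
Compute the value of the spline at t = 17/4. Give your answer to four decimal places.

7.0017

Write m_i for S''(x_i). With h_i = 1, 1, 1, 1 and divided differences Δ_i = 0, 8, -11, 11, the continuity of S' gives the tridiagonal system
  1·m_0 + 4·m_1 + 1·m_2 = 6(Δ_1 - Δ_0) = 48
  1·m_1 + 4·m_2 + 1·m_3 = 6(Δ_2 - Δ_1) = -114
  1·m_2 + 4·m_3 + 1·m_4 = 6(Δ_3 - Δ_2) = 132
Natural end conditions: m_0 = m_4 = 0.
Forward elimination and back-substitution give m_0 = 0, m_1 = 327/14, m_2 = -318/7, m_3 = 621/14, m_4 = 0.
On [4, 5], S(t) = 9 - 13/4·(t - 4) - 159/7·(t - 4)² + 419/28·(t - 4)³.
With (t - 4) = 1/4: S(17/4) = 12547/1792.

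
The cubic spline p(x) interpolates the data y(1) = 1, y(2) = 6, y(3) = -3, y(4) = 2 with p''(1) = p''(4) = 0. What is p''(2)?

-28

Let M_i = p''(x_i). Step sizes h_i = 1, 1, 1; slopes of the chords Δ_i = (y_(i+1) - y_i)/h_i = 5, -9, 5.
  1·M_0 + 4·M_1 + 1·M_2 = 6(Δ_1 - Δ_0) = -84
  1·M_1 + 4·M_2 + 1·M_3 = 6(Δ_2 - Δ_1) = 84
Natural end conditions: M_0 = M_3 = 0.
Solving: M_0 = 0, M_1 = -28, M_2 = 28, M_3 = 0.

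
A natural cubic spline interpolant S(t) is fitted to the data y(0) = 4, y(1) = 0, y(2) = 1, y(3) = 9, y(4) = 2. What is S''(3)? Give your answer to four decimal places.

-26.5714

Write σ_i for S''(x_i). With h_i = 1, 1, 1, 1 and divided differences Δ_i = -4, 1, 8, -7, the continuity of S' gives the tridiagonal system
  1·σ_0 + 4·σ_1 + 1·σ_2 = 6(Δ_1 - Δ_0) = 30
  1·σ_1 + 4·σ_2 + 1·σ_3 = 6(Δ_2 - Δ_1) = 42
  1·σ_2 + 4·σ_3 + 1·σ_4 = 6(Δ_3 - Δ_2) = -90
Natural end conditions: σ_0 = σ_4 = 0.
Forward elimination and back-substitution give σ_0 = 0, σ_1 = 24/7, σ_2 = 114/7, σ_3 = -186/7, σ_4 = 0.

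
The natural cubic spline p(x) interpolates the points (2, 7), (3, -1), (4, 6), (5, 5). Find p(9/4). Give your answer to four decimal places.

Let M_i = p''(x_i). Step sizes h_i = 1, 1, 1; slopes of the chords Δ_i = (y_(i+1) - y_i)/h_i = -8, 7, -1.
  1·M_0 + 4·M_1 + 1·M_2 = 6(Δ_1 - Δ_0) = 90
  1·M_1 + 4·M_2 + 1·M_3 = 6(Δ_2 - Δ_1) = -48
Natural end conditions: M_0 = M_3 = 0.
Hence M_0 = 0, M_1 = 136/5, M_2 = -94/5, M_3 = 0.
On [2, 3], p(x) = 7 - 188/15·(x - 2) + 0·(x - 2)² + 68/15·(x - 2)³.
With (x - 2) = 1/4: p(9/4) = 63/16.

3.9375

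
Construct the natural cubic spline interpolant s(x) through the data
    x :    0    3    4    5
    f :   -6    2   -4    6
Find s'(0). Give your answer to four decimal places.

7.5699

With σ_i denoting the second derivative at x_i, h_i = 3, 1, 1, and Δ_i = (y_(i+1) − y_i)/h_i = 8/3, -6, 10:
  3·σ_0 + 8·σ_1 + 1·σ_2 = 6(Δ_1 - Δ_0) = -52
  1·σ_1 + 4·σ_2 + 1·σ_3 = 6(Δ_2 - Δ_1) = 96
Natural end conditions: σ_0 = σ_3 = 0.
Hence σ_0 = 0, σ_1 = -304/31, σ_2 = 820/31, σ_3 = 0.
On [0, 3], s'(x) = b_0 + 2c_0·x + 3d_0·x² with b_0 = Δ_0 - h_0(2σ_0 + σ_1)/6 = 704/93, c_0 = σ_0/2 = 0, d_0 = (σ_1 - σ_0)/(6h_0) = -152/279. So s'(0) = 704/93.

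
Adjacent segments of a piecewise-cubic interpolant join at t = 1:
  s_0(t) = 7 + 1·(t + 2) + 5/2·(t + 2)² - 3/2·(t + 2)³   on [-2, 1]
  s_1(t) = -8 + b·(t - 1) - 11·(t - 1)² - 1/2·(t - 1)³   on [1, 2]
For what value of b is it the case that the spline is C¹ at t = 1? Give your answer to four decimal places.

s_0'(t) = 1 + 5·(t + 2) - 9/2·(t + 2)², so s_0'(1) = -49/2. On the right, s_1'(1) = b, so b = -49/2.

-24.5000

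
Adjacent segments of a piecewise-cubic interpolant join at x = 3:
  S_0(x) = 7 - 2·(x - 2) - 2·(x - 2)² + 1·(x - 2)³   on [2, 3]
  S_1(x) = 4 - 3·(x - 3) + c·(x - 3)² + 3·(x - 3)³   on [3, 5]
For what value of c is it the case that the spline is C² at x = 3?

1

S_0''(x) = -4 + 6·(x - 2), so S_0''(3) = 2. On the right, S_1''(3) = 2c, so c = 1.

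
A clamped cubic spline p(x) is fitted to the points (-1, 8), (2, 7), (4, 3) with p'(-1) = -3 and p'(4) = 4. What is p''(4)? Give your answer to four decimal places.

11.4000

With M_i denoting the second derivative at x_i, h_i = 3, 2, and Δ_i = (y_(i+1) − y_i)/h_i = -1/3, -2:
  3·M_0 + 10·M_1 + 2·M_2 = 6(Δ_1 - Δ_0) = -10
Clamped end conditions give two more equations: 2h_0·M_0 + h_0·M_1 = 6(Δ_0 - p'(-1)) = 16 and h_1·M_1 + 2h_1·M_2 = 6(p'(4) - Δ_1) = 36.
Solving the tridiagonal system: M_0 = 76/15, M_1 = -24/5, M_2 = 57/5.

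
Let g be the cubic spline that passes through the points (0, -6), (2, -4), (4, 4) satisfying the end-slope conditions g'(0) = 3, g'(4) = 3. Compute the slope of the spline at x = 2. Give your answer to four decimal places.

2.2500

Write M_i for g''(x_i). With h_i = 2, 2 and divided differences Δ_i = 1, 4, the continuity of g' gives the tridiagonal system
  2·M_0 + 8·M_1 + 2·M_2 = 6(Δ_1 - Δ_0) = 18
Clamped end conditions give two more equations: 2h_0·M_0 + h_0·M_1 = 6(Δ_0 - g'(0)) = -12 and h_1·M_1 + 2h_1·M_2 = 6(g'(4) - Δ_1) = -6.
Hence M_0 = -21/4, M_1 = 9/2, M_2 = -15/4.
On [2, 4], g'(x) = b_1 + 2c_1·(x - 2) + 3d_1·(x - 2)² with b_1 = Δ_1 - h_1(2M_1 + M_2)/6 = 9/4, c_1 = M_1/2 = 9/4, d_1 = (M_2 - M_1)/(6h_1) = -11/16. So g'(2) = 9/4.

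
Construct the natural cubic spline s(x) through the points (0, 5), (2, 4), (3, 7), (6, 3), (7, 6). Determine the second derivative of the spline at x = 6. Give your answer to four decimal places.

Put σ_i = s'' at the i-th knot. Here h = (2, 1, 3, 1) and Δ = (-1/2, 3, -4/3, 3), so the interior equations h_(i-1)·σ_(i-1) + 2(h_(i-1)+h_i)·σ_i + h_i·σ_(i+1) = 6(Δ_i − Δ_(i-1)) read
  2·σ_0 + 6·σ_1 + 1·σ_2 = 6(Δ_1 - Δ_0) = 21
  1·σ_1 + 8·σ_2 + 3·σ_3 = 6(Δ_2 - Δ_1) = -26
  3·σ_2 + 8·σ_3 + 1·σ_4 = 6(Δ_3 - Δ_2) = 26
Natural end conditions: σ_0 = σ_4 = 0.
Hence σ_0 = 0, σ_1 = 1441/322, σ_2 = -942/161, σ_3 = 1753/322, σ_4 = 0.

5.4441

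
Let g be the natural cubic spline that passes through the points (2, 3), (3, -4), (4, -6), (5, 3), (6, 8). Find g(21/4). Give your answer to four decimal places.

4.8301

Write m_i for g''(x_i). With h_i = 1, 1, 1, 1 and divided differences Δ_i = -7, -2, 9, 5, the continuity of g' gives the tridiagonal system
  1·m_0 + 4·m_1 + 1·m_2 = 6(Δ_1 - Δ_0) = 30
  1·m_1 + 4·m_2 + 1·m_3 = 6(Δ_2 - Δ_1) = 66
  1·m_2 + 4·m_3 + 1·m_4 = 6(Δ_3 - Δ_2) = -24
Natural end conditions: m_0 = m_4 = 0.
Solving the tridiagonal system: m_0 = 0, m_1 = 81/28, m_2 = 129/7, m_3 = -297/28, m_4 = 0.
On [5, 6], g(x) = 3 + 239/28·(x - 5) - 297/56·(x - 5)² + 99/56·(x - 5)³.
With (x - 5) = 1/4: g(21/4) = 2473/512.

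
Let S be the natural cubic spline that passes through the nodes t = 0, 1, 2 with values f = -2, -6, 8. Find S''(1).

Put σ_i = S'' at the i-th knot. Here h = (1, 1) and Δ = (-4, 14), so the interior equations h_(i-1)·σ_(i-1) + 2(h_(i-1)+h_i)·σ_i + h_i·σ_(i+1) = 6(Δ_i − Δ_(i-1)) read
  1·σ_0 + 4·σ_1 + 1·σ_2 = 6(Δ_1 - Δ_0) = 108
Natural end conditions: σ_0 = σ_2 = 0.
Solving the tridiagonal system: σ_0 = 0, σ_1 = 27, σ_2 = 0.

27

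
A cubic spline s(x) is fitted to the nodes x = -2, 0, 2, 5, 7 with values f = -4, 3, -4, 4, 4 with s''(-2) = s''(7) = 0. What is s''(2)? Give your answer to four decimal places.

Put σ_i = s'' at the i-th knot. Here h = (2, 2, 3, 2) and Δ = (7/2, -7/2, 8/3, 0), so the interior equations h_(i-1)·σ_(i-1) + 2(h_(i-1)+h_i)·σ_i + h_i·σ_(i+1) = 6(Δ_i − Δ_(i-1)) read
  2·σ_0 + 8·σ_1 + 2·σ_2 = 6(Δ_1 - Δ_0) = -42
  2·σ_1 + 10·σ_2 + 3·σ_3 = 6(Δ_2 - Δ_1) = 37
  3·σ_2 + 10·σ_3 + 2·σ_4 = 6(Δ_3 - Δ_2) = -16
Natural end conditions: σ_0 = σ_4 = 0.
Solving the tridiagonal system: σ_0 = 0, σ_1 = -2329/344, σ_2 = 523/86, σ_3 = -589/172, σ_4 = 0.

6.0814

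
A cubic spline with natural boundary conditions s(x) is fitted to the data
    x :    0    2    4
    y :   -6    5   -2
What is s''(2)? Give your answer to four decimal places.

-6.7500

Put M_i = s'' at the i-th knot. Here h = (2, 2) and Δ = (11/2, -7/2), so the interior equations h_(i-1)·M_(i-1) + 2(h_(i-1)+h_i)·M_i + h_i·M_(i+1) = 6(Δ_i − Δ_(i-1)) read
  2·M_0 + 8·M_1 + 2·M_2 = 6(Δ_1 - Δ_0) = -54
Natural end conditions: M_0 = M_2 = 0.
Solving the tridiagonal system: M_0 = 0, M_1 = -27/4, M_2 = 0.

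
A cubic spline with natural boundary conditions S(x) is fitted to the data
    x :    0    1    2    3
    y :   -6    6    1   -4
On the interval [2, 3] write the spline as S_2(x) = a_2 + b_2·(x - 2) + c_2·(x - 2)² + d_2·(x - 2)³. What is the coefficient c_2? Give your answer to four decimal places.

3.4000

With M_i denoting the second derivative at x_i, h_i = 1, 1, 1, and Δ_i = (y_(i+1) − y_i)/h_i = 12, -5, -5:
  1·M_0 + 4·M_1 + 1·M_2 = 6(Δ_1 - Δ_0) = -102
  1·M_1 + 4·M_2 + 1·M_3 = 6(Δ_2 - Δ_1) = 0
Natural end conditions: M_0 = M_3 = 0.
Solving the tridiagonal system: M_0 = 0, M_1 = -136/5, M_2 = 34/5, M_3 = 0.
On [2, 3], with S_2(x) = a_2 + b_2·(x - 2) + c_2·(x - 2)² + d_2·(x - 2)³: c_2 = M_2/2 = 17/5, d_2 = (M_3 - M_2)/(6h_2) = -17/15, b_2 = Δ_2 - h_2(2M_2 + M_3)/6 = -109/15.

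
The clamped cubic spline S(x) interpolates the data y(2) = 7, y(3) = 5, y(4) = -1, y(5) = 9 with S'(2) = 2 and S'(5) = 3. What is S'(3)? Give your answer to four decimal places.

Put σ_i = S'' at the i-th knot. Here h = (1, 1, 1) and Δ = (-2, -6, 10), so the interior equations h_(i-1)·σ_(i-1) + 2(h_(i-1)+h_i)·σ_i + h_i·σ_(i+1) = 6(Δ_i − Δ_(i-1)) read
  1·σ_0 + 4·σ_1 + 1·σ_2 = 6(Δ_1 - Δ_0) = -24
  1·σ_1 + 4·σ_2 + 1·σ_3 = 6(Δ_2 - Δ_1) = 96
Clamped end conditions give two more equations: 2h_0·σ_0 + h_0·σ_1 = 6(Δ_0 - S'(2)) = -24 and h_2·σ_2 + 2h_2·σ_3 = 6(S'(5) - Δ_2) = -42.
Hence σ_0 = -74/15, σ_1 = -212/15, σ_2 = 562/15, σ_3 = -596/15.
On [3, 4], S'(x) = b_1 + 2c_1·(x - 3) + 3d_1·(x - 3)² with b_1 = Δ_1 - h_1(2σ_1 + σ_2)/6 = -113/15, c_1 = σ_1/2 = -106/15, d_1 = (σ_2 - σ_1)/(6h_1) = 43/5. So S'(3) = -113/15.

-7.5333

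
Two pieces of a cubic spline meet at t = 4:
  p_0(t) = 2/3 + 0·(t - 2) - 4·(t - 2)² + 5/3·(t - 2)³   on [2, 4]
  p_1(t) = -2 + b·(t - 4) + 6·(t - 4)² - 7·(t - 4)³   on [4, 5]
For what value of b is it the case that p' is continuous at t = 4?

p_0'(t) = 0 - 8·(t - 2) + 5·(t - 2)², so p_0'(4) = 4. On the right, p_1'(4) = b, so b = 4.

4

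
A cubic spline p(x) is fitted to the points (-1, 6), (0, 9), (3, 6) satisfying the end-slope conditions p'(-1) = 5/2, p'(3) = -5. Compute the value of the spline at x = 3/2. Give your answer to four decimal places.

With M_i denoting the second derivative at x_i, h_i = 1, 3, and Δ_i = (y_(i+1) − y_i)/h_i = 3, -1:
  1·M_0 + 8·M_1 + 3·M_2 = 6(Δ_1 - Δ_0) = -24
Clamped end conditions give two more equations: 2h_0·M_0 + h_0·M_1 = 6(Δ_0 - p'(-1)) = 3 and h_1·M_1 + 2h_1·M_2 = 6(p'(3) - Δ_1) = -24.
Forward elimination and back-substitution give M_0 = 21/8, M_1 = -9/4, M_2 = -23/8.
On [0, 3], p(x) = 9 + 43/16·x - 9/8·x² - 5/144·x³.
With x = 3/2: p(3/2) = 1329/128.

10.3828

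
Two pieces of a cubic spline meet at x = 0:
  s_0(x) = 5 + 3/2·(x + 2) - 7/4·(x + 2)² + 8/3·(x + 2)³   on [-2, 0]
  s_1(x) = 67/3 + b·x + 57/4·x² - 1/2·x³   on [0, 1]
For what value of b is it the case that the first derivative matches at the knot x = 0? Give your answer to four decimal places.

s_0'(x) = 3/2 - 7/2·(x + 2) + 8·(x + 2)², so s_0'(0) = 53/2. On the right, s_1'(0) = b, so b = 53/2.

26.5000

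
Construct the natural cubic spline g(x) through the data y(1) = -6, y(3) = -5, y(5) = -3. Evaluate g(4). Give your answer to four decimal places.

Let M_i = g''(x_i). Step sizes h_i = 2, 2; slopes of the chords Δ_i = (y_(i+1) - y_i)/h_i = 1/2, 1.
  2·M_0 + 8·M_1 + 2·M_2 = 6(Δ_1 - Δ_0) = 3
Natural end conditions: M_0 = M_2 = 0.
Solving the tridiagonal system: M_0 = 0, M_1 = 3/8, M_2 = 0.
On [3, 5], g(x) = -5 + 3/4·(x - 3) + 3/16·(x - 3)² - 1/32·(x - 3)³.
With (x - 3) = 1: g(4) = -131/32.

-4.0938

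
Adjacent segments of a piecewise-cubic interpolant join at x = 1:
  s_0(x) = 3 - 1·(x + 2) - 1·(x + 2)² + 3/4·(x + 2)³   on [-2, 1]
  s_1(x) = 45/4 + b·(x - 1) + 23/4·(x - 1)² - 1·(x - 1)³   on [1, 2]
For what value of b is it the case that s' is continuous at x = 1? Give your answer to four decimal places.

13.2500

s_0'(x) = -1 - 2·(x + 2) + 9/4·(x + 2)², so s_0'(1) = 53/4. On the right, s_1'(1) = b, so b = 53/4.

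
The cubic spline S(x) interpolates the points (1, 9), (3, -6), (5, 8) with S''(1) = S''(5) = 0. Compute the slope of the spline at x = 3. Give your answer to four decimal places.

-0.2500

Put m_i = S'' at the i-th knot. Here h = (2, 2) and Δ = (-15/2, 7), so the interior equations h_(i-1)·m_(i-1) + 2(h_(i-1)+h_i)·m_i + h_i·m_(i+1) = 6(Δ_i − Δ_(i-1)) read
  2·m_0 + 8·m_1 + 2·m_2 = 6(Δ_1 - Δ_0) = 87
Natural end conditions: m_0 = m_2 = 0.
Forward elimination and back-substitution give m_0 = 0, m_1 = 87/8, m_2 = 0.
On [3, 5], S'(x) = b_1 + 2c_1·(x - 3) + 3d_1·(x - 3)² with b_1 = Δ_1 - h_1(2m_1 + m_2)/6 = -1/4, c_1 = m_1/2 = 87/16, d_1 = (m_2 - m_1)/(6h_1) = -29/32. So S'(3) = -1/4.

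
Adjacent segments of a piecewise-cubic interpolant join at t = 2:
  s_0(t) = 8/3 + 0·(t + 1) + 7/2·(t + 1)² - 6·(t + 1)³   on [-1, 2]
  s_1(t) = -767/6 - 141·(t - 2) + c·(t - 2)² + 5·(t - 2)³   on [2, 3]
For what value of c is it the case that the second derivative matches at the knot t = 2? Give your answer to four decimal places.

s_0''(t) = 7 - 36·(t + 1), so s_0''(2) = -101. On the right, s_1''(2) = 2c, so c = -101/2.

-50.5000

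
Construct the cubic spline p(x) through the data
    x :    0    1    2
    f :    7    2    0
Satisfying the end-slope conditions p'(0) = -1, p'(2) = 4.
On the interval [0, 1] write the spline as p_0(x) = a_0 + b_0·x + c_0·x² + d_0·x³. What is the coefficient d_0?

Write M_i for p''(x_i). With h_i = 1, 1 and divided differences Δ_i = -5, -2, the continuity of p' gives the tridiagonal system
  1·M_0 + 4·M_1 + 1·M_2 = 6(Δ_1 - Δ_0) = 18
Clamped end conditions give two more equations: 2h_0·M_0 + h_0·M_1 = 6(Δ_0 - p'(0)) = -24 and h_1·M_1 + 2h_1·M_2 = 6(p'(2) - Δ_1) = 36.
Hence M_0 = -14, M_1 = 4, M_2 = 16.
On [0, 1], with p_0(x) = a_0 + b_0·x + c_0·x² + d_0·x³: c_0 = M_0/2 = -7, d_0 = (M_1 - M_0)/(6h_0) = 3, b_0 = Δ_0 - h_0(2M_0 + M_1)/6 = -1.

3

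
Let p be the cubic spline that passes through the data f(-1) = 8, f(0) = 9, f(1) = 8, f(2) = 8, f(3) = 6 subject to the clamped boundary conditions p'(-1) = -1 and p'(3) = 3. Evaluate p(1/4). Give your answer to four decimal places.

8.9023

Put M_i = p'' at the i-th knot. Here h = (1, 1, 1, 1) and Δ = (1, -1, 0, -2), so the interior equations h_(i-1)·M_(i-1) + 2(h_(i-1)+h_i)·M_i + h_i·M_(i+1) = 6(Δ_i − Δ_(i-1)) read
  1·M_0 + 4·M_1 + 1·M_2 = 6(Δ_1 - Δ_0) = -12
  1·M_1 + 4·M_2 + 1·M_3 = 6(Δ_2 - Δ_1) = 6
  1·M_2 + 4·M_3 + 1·M_4 = 6(Δ_3 - Δ_2) = -12
Clamped end conditions give two more equations: 2h_0·M_0 + h_0·M_1 = 6(Δ_0 - p'(-1)) = 12 and h_3·M_3 + 2h_3·M_4 = 6(p'(3) - Δ_3) = 30.
Solving: M_0 = 131/14, M_1 = -47/7, M_2 = 11/2, M_3 = -65/7, M_4 = 275/14.
On [0, 1], p(x) = 9 + 9/28·x - 47/14·x² + 57/28·x³.
With x = 1/4: p(1/4) = 2279/256.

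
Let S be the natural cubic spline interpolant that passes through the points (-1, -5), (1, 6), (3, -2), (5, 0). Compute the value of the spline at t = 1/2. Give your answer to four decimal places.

5.1313

Let m_i = S''(x_i). Step sizes h_i = 2, 2, 2; slopes of the chords Δ_i = (y_(i+1) - y_i)/h_i = 11/2, -4, 1.
  2·m_0 + 8·m_1 + 2·m_2 = 6(Δ_1 - Δ_0) = -57
  2·m_1 + 8·m_2 + 2·m_3 = 6(Δ_2 - Δ_1) = 30
Natural end conditions: m_0 = m_3 = 0.
Solving the tridiagonal system: m_0 = 0, m_1 = -43/5, m_2 = 59/10, m_3 = 0.
On [-1, 1], S(t) = -5 + 251/30·(t + 1) + 0·(t + 1)² - 43/60·(t + 1)³.
With (t + 1) = 3/2: S(1/2) = 821/160.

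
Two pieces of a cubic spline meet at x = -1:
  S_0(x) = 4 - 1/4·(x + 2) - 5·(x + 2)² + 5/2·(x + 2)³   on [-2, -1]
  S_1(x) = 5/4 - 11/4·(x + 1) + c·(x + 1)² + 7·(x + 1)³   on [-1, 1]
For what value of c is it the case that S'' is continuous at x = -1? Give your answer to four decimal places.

2.5000

S_0''(x) = -10 + 15·(x + 2), so S_0''(-1) = 5. On the right, S_1''(-1) = 2c, so c = 5/2.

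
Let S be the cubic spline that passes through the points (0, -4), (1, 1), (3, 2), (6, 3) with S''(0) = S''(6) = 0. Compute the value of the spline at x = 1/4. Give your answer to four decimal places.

With σ_i denoting the second derivative at x_i, h_i = 1, 2, 3, and Δ_i = (y_(i+1) − y_i)/h_i = 5, 1/2, 1/3:
  1·σ_0 + 6·σ_1 + 2·σ_2 = 6(Δ_1 - Δ_0) = -27
  2·σ_1 + 10·σ_2 + 3·σ_3 = 6(Δ_2 - Δ_1) = -1
Natural end conditions: σ_0 = σ_3 = 0.
Hence σ_0 = 0, σ_1 = -67/14, σ_2 = 6/7, σ_3 = 0.
On [0, 1], S(x) = -4 + 487/84·x + 0·x² - 67/84·x³.
With x = 1/4: S(1/4) = -4593/1792.

-2.5631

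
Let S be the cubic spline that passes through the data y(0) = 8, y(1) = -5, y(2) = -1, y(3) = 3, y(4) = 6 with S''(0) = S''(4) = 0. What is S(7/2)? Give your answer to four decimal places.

4.4866

Put M_i = S'' at the i-th knot. Here h = (1, 1, 1, 1) and Δ = (-13, 4, 4, 3), so the interior equations h_(i-1)·M_(i-1) + 2(h_(i-1)+h_i)·M_i + h_i·M_(i+1) = 6(Δ_i − Δ_(i-1)) read
  1·M_0 + 4·M_1 + 1·M_2 = 6(Δ_1 - Δ_0) = 102
  1·M_1 + 4·M_2 + 1·M_3 = 6(Δ_2 - Δ_1) = 0
  1·M_2 + 4·M_3 + 1·M_4 = 6(Δ_3 - Δ_2) = -6
Natural end conditions: M_0 = M_4 = 0.
Hence M_0 = 0, M_1 = 381/14, M_2 = -48/7, M_3 = 3/14, M_4 = 0.
On [3, 4], S(x) = 3 + 41/14·(x - 3) + 3/28·(x - 3)² - 1/28·(x - 3)³.
With (x - 3) = 1/2: S(7/2) = 1005/224.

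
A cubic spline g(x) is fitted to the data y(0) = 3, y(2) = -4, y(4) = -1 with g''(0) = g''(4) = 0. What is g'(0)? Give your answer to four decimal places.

Put m_i = g'' at the i-th knot. Here h = (2, 2) and Δ = (-7/2, 3/2), so the interior equations h_(i-1)·m_(i-1) + 2(h_(i-1)+h_i)·m_i + h_i·m_(i+1) = 6(Δ_i − Δ_(i-1)) read
  2·m_0 + 8·m_1 + 2·m_2 = 6(Δ_1 - Δ_0) = 30
Natural end conditions: m_0 = m_2 = 0.
Forward elimination and back-substitution give m_0 = 0, m_1 = 15/4, m_2 = 0.
On [0, 2], g'(x) = b_0 + 2c_0·x + 3d_0·x² with b_0 = Δ_0 - h_0(2m_0 + m_1)/6 = -19/4, c_0 = m_0/2 = 0, d_0 = (m_1 - m_0)/(6h_0) = 5/16. So g'(0) = -19/4.

-4.7500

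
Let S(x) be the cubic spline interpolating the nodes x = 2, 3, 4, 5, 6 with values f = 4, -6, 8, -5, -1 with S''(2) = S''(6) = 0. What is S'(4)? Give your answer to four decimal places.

1.3750

With M_i denoting the second derivative at x_i, h_i = 1, 1, 1, 1, and Δ_i = (y_(i+1) − y_i)/h_i = -10, 14, -13, 4:
  1·M_0 + 4·M_1 + 1·M_2 = 6(Δ_1 - Δ_0) = 144
  1·M_1 + 4·M_2 + 1·M_3 = 6(Δ_2 - Δ_1) = -162
  1·M_2 + 4·M_3 + 1·M_4 = 6(Δ_3 - Δ_2) = 102
Natural end conditions: M_0 = M_4 = 0.
Forward elimination and back-substitution give M_0 = 0, M_1 = 1455/28, M_2 = -447/7, M_3 = 1161/28, M_4 = 0.
On [4, 5], S'(x) = b_2 + 2c_2·(x - 4) + 3d_2·(x - 4)² with b_2 = Δ_2 - h_2(2M_2 + M_3)/6 = 11/8, c_2 = M_2/2 = -447/14, d_2 = (M_3 - M_2)/(6h_2) = 983/56. So S'(4) = 11/8.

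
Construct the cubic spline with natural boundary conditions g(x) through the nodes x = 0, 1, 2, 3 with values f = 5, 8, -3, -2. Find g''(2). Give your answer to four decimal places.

Put M_i = g'' at the i-th knot. Here h = (1, 1, 1) and Δ = (3, -11, 1), so the interior equations h_(i-1)·M_(i-1) + 2(h_(i-1)+h_i)·M_i + h_i·M_(i+1) = 6(Δ_i − Δ_(i-1)) read
  1·M_0 + 4·M_1 + 1·M_2 = 6(Δ_1 - Δ_0) = -84
  1·M_1 + 4·M_2 + 1·M_3 = 6(Δ_2 - Δ_1) = 72
Natural end conditions: M_0 = M_3 = 0.
Solving: M_0 = 0, M_1 = -136/5, M_2 = 124/5, M_3 = 0.

24.8000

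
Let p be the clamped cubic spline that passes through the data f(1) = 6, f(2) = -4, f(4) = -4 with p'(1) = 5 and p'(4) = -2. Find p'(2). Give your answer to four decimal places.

Write M_i for p''(x_i). With h_i = 1, 2 and divided differences Δ_i = -10, 0, the continuity of p' gives the tridiagonal system
  1·M_0 + 6·M_1 + 2·M_2 = 6(Δ_1 - Δ_0) = 60
Clamped end conditions give two more equations: 2h_0·M_0 + h_0·M_1 = 6(Δ_0 - p'(1)) = -90 and h_1·M_1 + 2h_1·M_2 = 6(p'(4) - Δ_1) = -12.
Forward elimination and back-substitution give M_0 = -172/3, M_1 = 74/3, M_2 = -46/3.
On [2, 4], p'(x) = b_1 + 2c_1·(x - 2) + 3d_1·(x - 2)² with b_1 = Δ_1 - h_1(2M_1 + M_2)/6 = -34/3, c_1 = M_1/2 = 37/3, d_1 = (M_2 - M_1)/(6h_1) = -10/3. So p'(2) = -34/3.

-11.3333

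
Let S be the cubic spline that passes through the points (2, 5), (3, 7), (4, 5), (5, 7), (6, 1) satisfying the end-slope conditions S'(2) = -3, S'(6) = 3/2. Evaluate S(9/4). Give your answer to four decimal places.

Write m_i for S''(x_i). With h_i = 1, 1, 1, 1 and divided differences Δ_i = 2, -2, 2, -6, the continuity of S' gives the tridiagonal system
  1·m_0 + 4·m_1 + 1·m_2 = 6(Δ_1 - Δ_0) = -24
  1·m_1 + 4·m_2 + 1·m_3 = 6(Δ_2 - Δ_1) = 24
  1·m_2 + 4·m_3 + 1·m_4 = 6(Δ_3 - Δ_2) = -48
Clamped end conditions give two more equations: 2h_0·m_0 + h_0·m_1 = 6(Δ_0 - S'(2)) = 30 and h_3·m_3 + 2h_3·m_4 = 6(S'(6) - Δ_3) = 45.
Forward elimination and back-substitution give m_0 = 183/8, m_1 = -63/4, m_2 = 129/8, m_3 = -99/4, m_4 = 279/8.
On [2, 3], S(x) = 5 - 3·(x - 2) + 183/16·(x - 2)² - 103/16·(x - 2)³.
With (x - 2) = 1/4: S(9/4) = 4981/1024.

4.8643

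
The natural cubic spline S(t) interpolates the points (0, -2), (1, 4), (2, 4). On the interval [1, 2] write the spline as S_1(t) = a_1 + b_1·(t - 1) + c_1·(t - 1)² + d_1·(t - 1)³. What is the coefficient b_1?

With M_i denoting the second derivative at x_i, h_i = 1, 1, and Δ_i = (y_(i+1) − y_i)/h_i = 6, 0:
  1·M_0 + 4·M_1 + 1·M_2 = 6(Δ_1 - Δ_0) = -36
Natural end conditions: M_0 = M_2 = 0.
Hence M_0 = 0, M_1 = -9, M_2 = 0.
On [1, 2], with S_1(t) = a_1 + b_1·(t - 1) + c_1·(t - 1)² + d_1·(t - 1)³: c_1 = M_1/2 = -9/2, d_1 = (M_2 - M_1)/(6h_1) = 3/2, b_1 = Δ_1 - h_1(2M_1 + M_2)/6 = 3.

3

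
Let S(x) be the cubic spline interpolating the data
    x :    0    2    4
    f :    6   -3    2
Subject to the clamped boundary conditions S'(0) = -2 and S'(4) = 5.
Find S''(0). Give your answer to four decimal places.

Let σ_i = S''(x_i). Step sizes h_i = 2, 2; slopes of the chords Δ_i = (y_(i+1) - y_i)/h_i = -9/2, 5/2.
  2·σ_0 + 8·σ_1 + 2·σ_2 = 6(Δ_1 - Δ_0) = 42
Clamped end conditions give two more equations: 2h_0·σ_0 + h_0·σ_1 = 6(Δ_0 - S'(0)) = -15 and h_1·σ_1 + 2h_1·σ_2 = 6(S'(4) - Δ_1) = 15.
Solving: σ_0 = -29/4, σ_1 = 7, σ_2 = 1/4.

-7.2500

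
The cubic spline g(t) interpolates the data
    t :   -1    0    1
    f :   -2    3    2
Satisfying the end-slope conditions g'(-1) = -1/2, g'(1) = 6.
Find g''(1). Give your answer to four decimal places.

33.2500

Let M_i = g''(x_i). Step sizes h_i = 1, 1; slopes of the chords Δ_i = (y_(i+1) - y_i)/h_i = 5, -1.
  1·M_0 + 4·M_1 + 1·M_2 = 6(Δ_1 - Δ_0) = -36
Clamped end conditions give two more equations: 2h_0·M_0 + h_0·M_1 = 6(Δ_0 - g'(-1)) = 33 and h_1·M_1 + 2h_1·M_2 = 6(g'(1) - Δ_1) = 42.
Solving the tridiagonal system: M_0 = 115/4, M_1 = -49/2, M_2 = 133/4.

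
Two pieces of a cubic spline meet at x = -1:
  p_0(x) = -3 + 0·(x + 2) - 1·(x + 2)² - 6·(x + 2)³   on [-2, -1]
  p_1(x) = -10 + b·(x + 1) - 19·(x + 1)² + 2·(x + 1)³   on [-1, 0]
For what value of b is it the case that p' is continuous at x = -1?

p_0'(x) = 0 - 2·(x + 2) - 18·(x + 2)², so p_0'(-1) = -20. On the right, p_1'(-1) = b, so b = -20.

-20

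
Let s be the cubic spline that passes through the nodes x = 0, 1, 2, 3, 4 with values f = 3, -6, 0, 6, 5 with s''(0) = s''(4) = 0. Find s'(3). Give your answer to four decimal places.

Write σ_i for s''(x_i). With h_i = 1, 1, 1, 1 and divided differences Δ_i = -9, 6, 6, -1, the continuity of s' gives the tridiagonal system
  1·σ_0 + 4·σ_1 + 1·σ_2 = 6(Δ_1 - Δ_0) = 90
  1·σ_1 + 4·σ_2 + 1·σ_3 = 6(Δ_2 - Δ_1) = 0
  1·σ_2 + 4·σ_3 + 1·σ_4 = 6(Δ_3 - Δ_2) = -42
Natural end conditions: σ_0 = σ_4 = 0.
Solving the tridiagonal system: σ_0 = 0, σ_1 = 327/14, σ_2 = -24/7, σ_3 = -135/14, σ_4 = 0.
On [3, 4], s'(x) = b_3 + 2c_3·(x - 3) + 3d_3·(x - 3)² with b_3 = Δ_3 - h_3(2σ_3 + σ_4)/6 = 31/14, c_3 = σ_3/2 = -135/28, d_3 = (σ_4 - σ_3)/(6h_3) = 45/28. So s'(3) = 31/14.

2.2143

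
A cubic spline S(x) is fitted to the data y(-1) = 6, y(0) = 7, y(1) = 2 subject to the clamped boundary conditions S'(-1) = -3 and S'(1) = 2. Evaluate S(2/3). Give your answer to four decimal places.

Let σ_i = S''(x_i). Step sizes h_i = 1, 1; slopes of the chords Δ_i = (y_(i+1) - y_i)/h_i = 1, -5.
  1·σ_0 + 4·σ_1 + 1·σ_2 = 6(Δ_1 - Δ_0) = -36
Clamped end conditions give two more equations: 2h_0·σ_0 + h_0·σ_1 = 6(Δ_0 - S'(-1)) = 24 and h_1·σ_1 + 2h_1·σ_2 = 6(S'(1) - Δ_1) = 42.
Solving: σ_0 = 47/2, σ_1 = -23, σ_2 = 65/2.
On [0, 1], S(x) = 7 - 11/4·x - 23/2·x² + 37/4·x³.
With x = 2/3: S(2/3) = 151/54.

2.7963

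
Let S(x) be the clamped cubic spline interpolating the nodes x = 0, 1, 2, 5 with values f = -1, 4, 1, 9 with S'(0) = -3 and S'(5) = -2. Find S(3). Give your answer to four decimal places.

Put σ_i = S'' at the i-th knot. Here h = (1, 1, 3) and Δ = (5, -3, 8/3), so the interior equations h_(i-1)·σ_(i-1) + 2(h_(i-1)+h_i)·σ_i + h_i·σ_(i+1) = 6(Δ_i − Δ_(i-1)) read
  1·σ_0 + 4·σ_1 + 1·σ_2 = 6(Δ_1 - Δ_0) = -48
  1·σ_1 + 8·σ_2 + 3·σ_3 = 6(Δ_2 - Δ_1) = 34
Clamped end conditions give two more equations: 2h_0·σ_0 + h_0·σ_1 = 6(Δ_0 - S'(0)) = 48 and h_2·σ_2 + 2h_2·σ_3 = 6(S'(5) - Δ_2) = -28.
Forward elimination and back-substitution give σ_0 = 1040/29, σ_1 = -688/29, σ_2 = 320/29, σ_3 = -886/87.
On [2, 5], S(x) = 1 - 95/29·(x - 2) + 160/29·(x - 2)² - 923/783·(x - 2)³.
With (x - 2) = 1: S(3) = 1615/783.

2.0626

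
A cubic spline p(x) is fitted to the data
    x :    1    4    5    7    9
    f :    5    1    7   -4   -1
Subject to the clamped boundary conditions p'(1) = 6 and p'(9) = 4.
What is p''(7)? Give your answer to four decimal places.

With M_i denoting the second derivative at x_i, h_i = 3, 1, 2, 2, and Δ_i = (y_(i+1) − y_i)/h_i = -4/3, 6, -11/2, 3/2:
  3·M_0 + 8·M_1 + 1·M_2 = 6(Δ_1 - Δ_0) = 44
  1·M_1 + 6·M_2 + 2·M_3 = 6(Δ_2 - Δ_1) = -69
  2·M_2 + 8·M_3 + 2·M_4 = 6(Δ_3 - Δ_2) = 42
Clamped end conditions give two more equations: 2h_0·M_0 + h_0·M_1 = 6(Δ_0 - p'(1)) = -44 and h_3·M_3 + 2h_3·M_4 = 6(p'(9) - Δ_3) = 15.
Hence M_0 = -329/24, M_1 = 51/4, M_2 = -135/8, M_3 = 39/4, M_4 = -9/8.

9.7500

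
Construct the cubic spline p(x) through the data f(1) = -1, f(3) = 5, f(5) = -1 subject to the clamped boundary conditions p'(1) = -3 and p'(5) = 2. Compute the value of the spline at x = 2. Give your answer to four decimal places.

1.1875

Put M_i = p'' at the i-th knot. Here h = (2, 2) and Δ = (3, -3), so the interior equations h_(i-1)·M_(i-1) + 2(h_(i-1)+h_i)·M_i + h_i·M_(i+1) = 6(Δ_i − Δ_(i-1)) read
  2·M_0 + 8·M_1 + 2·M_2 = 6(Δ_1 - Δ_0) = -36
Clamped end conditions give two more equations: 2h_0·M_0 + h_0·M_1 = 6(Δ_0 - p'(1)) = 36 and h_1·M_1 + 2h_1·M_2 = 6(p'(5) - Δ_1) = 30.
Hence M_0 = 59/4, M_1 = -23/2, M_2 = 53/4.
On [1, 3], p(x) = -1 - 3·(x - 1) + 59/8·(x - 1)² - 35/16·(x - 1)³.
With (x - 1) = 1: p(2) = 19/16.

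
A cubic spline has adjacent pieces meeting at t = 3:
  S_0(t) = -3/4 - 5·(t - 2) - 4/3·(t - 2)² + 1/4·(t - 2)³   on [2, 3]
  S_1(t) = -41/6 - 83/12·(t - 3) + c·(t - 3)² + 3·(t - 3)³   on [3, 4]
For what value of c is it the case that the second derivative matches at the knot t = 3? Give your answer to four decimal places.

S_0''(t) = -8/3 + 3/2·(t - 2), so S_0''(3) = -7/6. On the right, S_1''(3) = 2c, so c = -7/12.

-0.5833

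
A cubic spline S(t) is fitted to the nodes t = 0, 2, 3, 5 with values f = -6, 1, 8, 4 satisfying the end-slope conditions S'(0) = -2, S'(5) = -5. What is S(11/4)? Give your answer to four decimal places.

6.6631

With σ_i denoting the second derivative at x_i, h_i = 2, 1, 2, and Δ_i = (y_(i+1) − y_i)/h_i = 7/2, 7, -2:
  2·σ_0 + 6·σ_1 + 1·σ_2 = 6(Δ_1 - Δ_0) = 21
  1·σ_1 + 6·σ_2 + 2·σ_3 = 6(Δ_2 - Δ_1) = -54
Clamped end conditions give two more equations: 2h_0·σ_0 + h_0·σ_1 = 6(Δ_0 - S'(0)) = 33 and h_2·σ_2 + 2h_2·σ_3 = 6(S'(5) - Δ_2) = -18.
Forward elimination and back-substitution give σ_0 = 219/32, σ_1 = 45/16, σ_2 = -153/16, σ_3 = 9/32.
On [2, 3], S(t) = 1 + 245/32·(t - 2) + 45/32·(t - 2)² - 33/16·(t - 2)³.
With (t - 2) = 3/4: S(11/4) = 6823/1024.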